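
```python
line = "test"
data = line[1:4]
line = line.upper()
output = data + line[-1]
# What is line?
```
Trace:
  line='test'
  line='test', data='est'
  line='TEST', data='est'
  line='TEST', data='est', output='estT'

Final answer: 'TEST'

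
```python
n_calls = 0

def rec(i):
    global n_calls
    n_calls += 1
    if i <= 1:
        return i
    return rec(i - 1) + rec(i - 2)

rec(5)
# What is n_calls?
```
Call trace (a repeated sub-call is expanded the first time; later identical calls just restate its return value):
rec(i=5)
  rec(i=4)
    rec(i=3)
      rec(i=2)
        rec(i=1)
        -> return 1
        rec(i=0)
        -> return 0
      -> return 1
      rec(i=1)
      -> return 1
    -> return 2
    rec(i=2) -> return 1  (same call as traced above)
  -> return 3
  rec(i=3) -> return 2  (same call as traced above)
-> return 5

n_calls is incremented once per call, so count the calls in each subtree. Let C(i) = number of calls made by rec(i).
C(0) = C(1) = 1 (base case, no recursion); C(i) = 1 + C(i - 1) + C(i - 2) otherwise.
C(2) = 1 + C(1) + C(0) = 1 + 1 + 1 = 3
C(3) = 1 + C(2) + C(1) = 1 + 3 + 1 = 5
C(4) = 1 + C(3) + C(2) = 1 + 5 + 3 = 9
C(5) = 1 + C(4) + C(3) = 1 + 9 + 5 = 15
n_calls = C(5) = 15

Final answer: 15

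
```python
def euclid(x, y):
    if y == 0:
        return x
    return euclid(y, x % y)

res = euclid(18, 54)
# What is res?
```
Call trace:
euclid(x=18, y=54)
  euclid(x=54, y=18)
    euclid(x=18, y=0)
    -> return 18
  -> return 18
-> return 18

Final answer: 18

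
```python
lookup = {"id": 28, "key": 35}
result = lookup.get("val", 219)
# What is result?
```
Trace:
  lookup={'id': 28, 'key': 35}
  lookup={'id': 28, 'key': 35}, result=219

Final answer: 219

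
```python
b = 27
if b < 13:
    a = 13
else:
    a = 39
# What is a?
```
Trace:
  b=27
  b=27, a=39

Final answer: 39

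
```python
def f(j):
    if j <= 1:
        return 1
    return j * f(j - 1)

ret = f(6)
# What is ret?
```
Call trace:
f(j=6)
  f(j=5)
    f(j=4)
      f(j=3)
        f(j=2)
          f(j=1)
          -> return 1
        -> return 2
      -> return 6
    -> return 24
  -> return 120
-> return 720

Final answer: 720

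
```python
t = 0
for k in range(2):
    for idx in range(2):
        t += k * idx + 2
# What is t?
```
Trace:
  t=0
  t=2, k=0, idx=0
  t=4, k=0, idx=1
  t=6, k=1, idx=0
  t=9, k=1, idx=1

Final answer: 9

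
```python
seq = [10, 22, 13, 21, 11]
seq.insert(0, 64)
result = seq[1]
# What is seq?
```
Trace:
  seq=[10, 22, 13, 21, 11]
  seq=[64, 10, 22, 13, 21, 11]
  seq=[64, 10, 22, 13, 21, 11], result=10

Final answer: [64, 10, 22, 13, 21, 11]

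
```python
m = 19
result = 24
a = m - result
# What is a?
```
Trace:
  m=19
  m=19, result=24
  m=19, result=24, a=-5

Final answer: -5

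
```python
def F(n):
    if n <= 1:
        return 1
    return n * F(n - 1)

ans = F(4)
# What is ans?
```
Call trace:
F(n=4)
  F(n=3)
    F(n=2)
      F(n=1)
      -> return 1
    -> return 2
  -> return 6
-> return 24

Final answer: 24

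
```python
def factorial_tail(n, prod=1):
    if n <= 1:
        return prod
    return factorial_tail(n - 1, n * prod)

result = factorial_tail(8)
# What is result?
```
Call trace:
factorial_tail(n=8, prod=1)
  factorial_tail(n=7, prod=8)
    factorial_tail(n=6, prod=56)
      factorial_tail(n=5, prod=336)
        factorial_tail(n=4, prod=1680)
          factorial_tail(n=3, prod=6720)
            factorial_tail(n=2, prod=20160)
              factorial_tail(n=1, prod=40320)
              -> return 40320
            -> return 40320
          -> return 40320
        -> return 40320
      -> return 40320
    -> return 40320
  -> return 40320
-> return 40320

Final answer: 40320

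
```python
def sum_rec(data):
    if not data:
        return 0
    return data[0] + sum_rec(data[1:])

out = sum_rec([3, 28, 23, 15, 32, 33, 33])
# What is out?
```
Call trace:
sum_rec(data=[3, 28, 23, 15, 32, 33, 33])
  sum_rec(data=[28, 23, 15, 32, 33, 33])
    sum_rec(data=[23, 15, 32, 33, 33])
      sum_rec(data=[15, 32, 33, 33])
        sum_rec(data=[32, 33, 33])
          sum_rec(data=[33, 33])
            sum_rec(data=[33])
              sum_rec(data=[])
              -> return 0
            -> return 33
          -> return 66
        -> return 98
      -> return 113
    -> return 136
  -> return 164
-> return 167

Final answer: 167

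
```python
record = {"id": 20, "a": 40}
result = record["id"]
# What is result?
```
Trace:
  record={'id': 20, 'a': 40}
  record={'id': 20, 'a': 40}, result=20

Final answer: 20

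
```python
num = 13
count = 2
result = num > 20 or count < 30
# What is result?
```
Trace:
  num=13
  num=13, count=2
  num=13, count=2, result=True

Final answer: True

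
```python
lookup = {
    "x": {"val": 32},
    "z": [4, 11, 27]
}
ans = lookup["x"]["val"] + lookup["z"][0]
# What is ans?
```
Trace:
  lookup={'x': {'val': 32}, 'z': [4, 11, 27]}
  lookup={'x': {'val': 32}, 'z': [4, 11, 27]}, ans=36

Final answer: 36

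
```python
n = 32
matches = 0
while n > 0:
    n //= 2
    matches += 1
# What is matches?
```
Trace:
  n=32
  n=32, matches=0
  n=16, matches=1
  n=8, matches=2
  n=4, matches=3
  n=2, matches=4
  n=1, matches=5
  n=0, matches=6

Final answer: 6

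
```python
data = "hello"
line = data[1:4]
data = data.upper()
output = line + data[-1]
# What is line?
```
Trace:
  data='hello'
  data='hello', line='ell'
  data='HELLO', line='ell'
  data='HELLO', line='ell', output='ellO'

Final answer: 'ell'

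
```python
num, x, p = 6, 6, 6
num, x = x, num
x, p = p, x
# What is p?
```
Trace:
  num=6, x=6, p=6
  num=6, x=6, p=6
  num=6, x=6, p=6

Final answer: 6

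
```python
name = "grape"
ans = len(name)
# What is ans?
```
Trace:
  name='grape'
  name='grape', ans=5

Final answer: 5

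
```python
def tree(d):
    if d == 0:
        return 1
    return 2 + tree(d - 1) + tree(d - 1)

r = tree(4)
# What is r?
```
Call trace (a repeated sub-call is expanded the first time; later identical calls just restate its return value):
tree(d=4)
  tree(d=3)
    tree(d=2)
      tree(d=1)
        tree(d=0)
        -> return 1
        tree(d=0)
        -> return 1
      -> return 4
      tree(d=1) -> return 4  (same call as traced above)
    -> return 10
    tree(d=2) -> return 10  (same call as traced above)
  -> return 22
  tree(d=3) -> return 22  (same call as traced above)
-> return 46

Final answer: 46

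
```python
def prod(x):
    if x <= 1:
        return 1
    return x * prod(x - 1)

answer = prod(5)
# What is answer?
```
Call trace:
prod(x=5)
  prod(x=4)
    prod(x=3)
      prod(x=2)
        prod(x=1)
        -> return 1
      -> return 2
    -> return 6
  -> return 24
-> return 120

Final answer: 120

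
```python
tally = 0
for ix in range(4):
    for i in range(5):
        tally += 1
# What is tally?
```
Trace:
  tally=0
  tally=1, ix=0, i=0
  tally=2, ix=0, i=1
  tally=3, ix=0, i=2
  tally=4, ix=0, i=3
  tally=5, ix=0, i=4
  tally=6, ix=1, i=0
  tally=7, ix=1, i=1
  tally=8, ix=1, i=2
  tally=9, ix=1, i=3
  tally=10, ix=1, i=4
  tally=11, ix=2, i=0
  tally=12, ix=2, i=1
  tally=13, ix=2, i=2
  tally=14, ix=2, i=3
  tally=15, ix=2, i=4
  tally=16, ix=3, i=0
  tally=17, ix=3, i=1
  tally=18, ix=3, i=2
  tally=19, ix=3, i=3
  tally=20, ix=3, i=4

Final answer: 20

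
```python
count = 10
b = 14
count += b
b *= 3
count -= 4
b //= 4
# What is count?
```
Trace:
  count=10
  count=10, b=14
  count=24, b=14
  count=24, b=42
  count=20, b=42
  count=20, b=10

Final answer: 20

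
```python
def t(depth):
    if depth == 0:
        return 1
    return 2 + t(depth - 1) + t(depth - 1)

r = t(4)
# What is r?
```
Call trace (a repeated sub-call is expanded the first time; later identical calls just restate its return value):
t(depth=4)
  t(depth=3)
    t(depth=2)
      t(depth=1)
        t(depth=0)
        -> return 1
        t(depth=0)
        -> return 1
      -> return 4
      t(depth=1) -> return 4  (same call as traced above)
    -> return 10
    t(depth=2) -> return 10  (same call as traced above)
  -> return 22
  t(depth=3) -> return 22  (same call as traced above)
-> return 46

Final answer: 46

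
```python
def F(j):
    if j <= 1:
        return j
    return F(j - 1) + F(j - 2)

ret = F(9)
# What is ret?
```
Call trace (a repeated sub-call is expanded the first time; later identical calls just restate its return value):
F(j=9)
  F(j=8)
    F(j=7)
      F(j=6)
        F(j=5)
          F(j=4)
            F(j=3)
              F(j=2)
                F(j=1)
                -> return 1
                F(j=0)
                -> return 0
              -> return 1
              F(j=1)
              -> return 1
            -> return 2
            F(j=2) -> return 1  (same call as traced above)
          -> return 3
          F(j=3) -> return 2  (same call as traced above)
        -> return 5
        F(j=4) -> return 3  (same call as traced above)
      -> return 8
      F(j=5) -> return 5  (same call as traced above)
    -> return 13
    F(j=6) -> return 8  (same call as traced above)
  -> return 21
  F(j=7) -> return 13  (same call as traced above)
-> return 34

Final answer: 34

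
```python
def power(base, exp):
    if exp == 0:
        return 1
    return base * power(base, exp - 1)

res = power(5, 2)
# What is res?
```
Call trace:
power(base=5, exp=2)
  power(base=5, exp=1)
    power(base=5, exp=0)
    -> return 1
  -> return 5
-> return 25

Final answer: 25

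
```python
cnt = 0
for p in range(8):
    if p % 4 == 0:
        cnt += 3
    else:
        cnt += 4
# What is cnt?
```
Trace:
  cnt=0
  cnt=3, p=0
  cnt=7, p=1
  cnt=11, p=2
  cnt=15, p=3
  cnt=18, p=4
  cnt=22, p=5
  cnt=26, p=6
  cnt=30, p=7

Final answer: 30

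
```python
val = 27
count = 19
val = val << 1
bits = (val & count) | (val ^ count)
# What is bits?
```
Trace:
  val=27
  val=27, count=19
  val=54, count=19
  val=54, count=19, bits=55

Final answer: 55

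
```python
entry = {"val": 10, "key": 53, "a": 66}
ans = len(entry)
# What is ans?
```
Trace:
  entry={'val': 10, 'key': 53, 'a': 66}
  entry={'val': 10, 'key': 53, 'a': 66}, ans=3

Final answer: 3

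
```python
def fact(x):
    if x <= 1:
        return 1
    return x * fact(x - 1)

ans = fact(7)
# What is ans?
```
Call trace:
fact(x=7)
  fact(x=6)
    fact(x=5)
      fact(x=4)
        fact(x=3)
          fact(x=2)
            fact(x=1)
            -> return 1
          -> return 2
        -> return 6
      -> return 24
    -> return 120
  -> return 720
-> return 5040

Final answer: 5040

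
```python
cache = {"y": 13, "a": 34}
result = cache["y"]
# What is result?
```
Trace:
  cache={'y': 13, 'a': 34}
  cache={'y': 13, 'a': 34}, result=13

Final answer: 13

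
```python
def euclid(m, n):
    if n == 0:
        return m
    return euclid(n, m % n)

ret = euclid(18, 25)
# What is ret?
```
Call trace:
euclid(m=18, n=25)
  euclid(m=25, n=18)
    euclid(m=18, n=7)
      euclid(m=7, n=4)
        euclid(m=4, n=3)
          euclid(m=3, n=1)
            euclid(m=1, n=0)
            -> return 1
          -> return 1
        -> return 1
      -> return 1
    -> return 1
  -> return 1
-> return 1

Final answer: 1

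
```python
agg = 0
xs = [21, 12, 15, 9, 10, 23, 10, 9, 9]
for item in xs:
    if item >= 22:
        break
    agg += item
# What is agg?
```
Trace:
  agg=0
  agg=21, item=21
  agg=33, item=12
  agg=48, item=15
  agg=57, item=9
  agg=67, item=10
  agg=67, item=23

Final answer: 67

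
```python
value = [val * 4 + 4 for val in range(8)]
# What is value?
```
Trace:
  val=0
  val=1
  val=2
  val=3
  val=4
  val=5
  val=6
  val=7
  value=[4, 8, 12, 16, 20, 24, 28, 32]

Final answer: [4, 8, 12, 16, 20, 24, 28, 32]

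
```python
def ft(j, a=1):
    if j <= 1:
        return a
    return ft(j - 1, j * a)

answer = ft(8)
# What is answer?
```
Call trace:
ft(j=8, a=1)
  ft(j=7, a=8)
    ft(j=6, a=56)
      ft(j=5, a=336)
        ft(j=4, a=1680)
          ft(j=3, a=6720)
            ft(j=2, a=20160)
              ft(j=1, a=40320)
              -> return 40320
            -> return 40320
          -> return 40320
        -> return 40320
      -> return 40320
    -> return 40320
  -> return 40320
-> return 40320

Final answer: 40320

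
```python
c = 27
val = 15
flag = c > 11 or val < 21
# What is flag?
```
Trace:
  c=27
  c=27, val=15
  c=27, val=15, flag=True

Final answer: True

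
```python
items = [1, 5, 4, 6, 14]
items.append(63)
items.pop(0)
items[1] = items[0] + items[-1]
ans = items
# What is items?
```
Trace:
  items=[1, 5, 4, 6, 14]
  items=[1, 5, 4, 6, 14, 63]
  items=[5, 4, 6, 14, 63]
  items=[5, 68, 6, 14, 63]
  items=[5, 68, 6, 14, 63], ans=[5, 68, 6, 14, 63]

Final answer: [5, 68, 6, 14, 63]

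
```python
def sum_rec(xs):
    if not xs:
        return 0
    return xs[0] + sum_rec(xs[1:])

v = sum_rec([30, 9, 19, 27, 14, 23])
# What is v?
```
Call trace:
sum_rec(xs=[30, 9, 19, 27, 14, 23])
  sum_rec(xs=[9, 19, 27, 14, 23])
    sum_rec(xs=[19, 27, 14, 23])
      sum_rec(xs=[27, 14, 23])
        sum_rec(xs=[14, 23])
          sum_rec(xs=[23])
            sum_rec(xs=[])
            -> return 0
          -> return 23
        -> return 37
      -> return 64
    -> return 83
  -> return 92
-> return 122

Final answer: 122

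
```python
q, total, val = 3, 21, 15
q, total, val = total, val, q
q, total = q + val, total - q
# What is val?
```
Trace:
  q=3, total=21, val=15
  q=21, total=15, val=3
  q=24, total=-6, val=3

Final answer: 3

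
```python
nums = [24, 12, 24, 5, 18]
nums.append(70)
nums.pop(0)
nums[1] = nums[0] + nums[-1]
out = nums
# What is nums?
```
Trace:
  nums=[24, 12, 24, 5, 18]
  nums=[24, 12, 24, 5, 18, 70]
  nums=[12, 24, 5, 18, 70]
  nums=[12, 82, 5, 18, 70]
  nums=[12, 82, 5, 18, 70], out=[12, 82, 5, 18, 70]

Final answer: [12, 82, 5, 18, 70]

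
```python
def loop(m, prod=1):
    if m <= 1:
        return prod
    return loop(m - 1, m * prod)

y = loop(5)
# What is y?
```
Call trace:
loop(m=5, prod=1)
  loop(m=4, prod=5)
    loop(m=3, prod=20)
      loop(m=2, prod=60)
        loop(m=1, prod=120)
        -> return 120
      -> return 120
    -> return 120
  -> return 120
-> return 120

Final answer: 120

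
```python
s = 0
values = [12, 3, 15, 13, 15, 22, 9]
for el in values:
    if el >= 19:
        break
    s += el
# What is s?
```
Trace:
  s=0
  s=12, el=12
  s=15, el=3
  s=30, el=15
  s=43, el=13
  s=58, el=15
  s=58, el=22

Final answer: 58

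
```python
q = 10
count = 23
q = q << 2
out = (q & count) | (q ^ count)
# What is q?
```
Trace:
  q=10
  q=10, count=23
  q=40, count=23
  q=40, count=23, out=63

Final answer: 40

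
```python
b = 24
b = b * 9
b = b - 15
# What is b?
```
Trace:
  b=24
  b=216
  b=201

Final answer: 201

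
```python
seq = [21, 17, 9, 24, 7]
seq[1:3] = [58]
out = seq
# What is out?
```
Trace:
  seq=[21, 17, 9, 24, 7]
  seq=[21, 58, 24, 7]
  seq=[21, 58, 24, 7], out=[21, 58, 24, 7]

Final answer: [21, 58, 24, 7]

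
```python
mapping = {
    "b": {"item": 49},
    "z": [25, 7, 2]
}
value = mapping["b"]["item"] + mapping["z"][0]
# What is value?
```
Trace:
  mapping={'b': {'item': 49}, 'z': [25, 7, 2]}
  mapping={'b': {'item': 49}, 'z': [25, 7, 2]}, value=74

Final answer: 74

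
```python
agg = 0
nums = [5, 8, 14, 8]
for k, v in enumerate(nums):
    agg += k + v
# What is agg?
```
Trace:
  agg=0
  agg=5, k=0, v=5
  agg=14, k=1, v=8
  agg=30, k=2, v=14
  agg=41, k=3, v=8

Final answer: 41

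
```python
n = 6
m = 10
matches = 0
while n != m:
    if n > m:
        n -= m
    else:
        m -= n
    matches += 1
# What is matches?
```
Trace:
  n=6
  n=6, m=10
  n=6, m=10, matches=0
  n=6, m=4, matches=1
  n=2, m=4, matches=2
  n=2, m=2, matches=3

Final answer: 3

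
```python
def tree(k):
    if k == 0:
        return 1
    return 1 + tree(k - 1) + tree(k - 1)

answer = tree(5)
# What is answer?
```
Call trace (a repeated sub-call is expanded the first time; later identical calls just restate its return value):
tree(k=5)
  tree(k=4)
    tree(k=3)
      tree(k=2)
        tree(k=1)
          tree(k=0)
          -> return 1
          tree(k=0)
          -> return 1
        -> return 3
        tree(k=1) -> return 3  (same call as traced above)
      -> return 7
      tree(k=2) -> return 7  (same call as traced above)
    -> return 15
    tree(k=3) -> return 15  (same call as traced above)
  -> return 31
  tree(k=4) -> return 31  (same call as traced above)
-> return 63

Final answer: 63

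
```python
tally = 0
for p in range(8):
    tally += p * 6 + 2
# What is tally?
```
Trace:
  tally=0
  tally=2, p=0
  tally=10, p=1
  tally=24, p=2
  tally=44, p=3
  tally=70, p=4
  tally=102, p=5
  tally=140, p=6
  tally=184, p=7

Final answer: 184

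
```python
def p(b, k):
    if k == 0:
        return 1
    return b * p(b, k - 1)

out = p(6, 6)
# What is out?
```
Call trace:
p(b=6, k=6)
  p(b=6, k=5)
    p(b=6, k=4)
      p(b=6, k=3)
        p(b=6, k=2)
          p(b=6, k=1)
            p(b=6, k=0)
            -> return 1
          -> return 6
        -> return 36
      -> return 216
    -> return 1296
  -> return 7776
-> return 46656

Final answer: 46656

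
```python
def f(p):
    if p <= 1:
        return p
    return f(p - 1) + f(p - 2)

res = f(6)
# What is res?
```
Call trace (a repeated sub-call is expanded the first time; later identical calls just restate its return value):
f(p=6)
  f(p=5)
    f(p=4)
      f(p=3)
        f(p=2)
          f(p=1)
          -> return 1
          f(p=0)
          -> return 0
        -> return 1
        f(p=1)
        -> return 1
      -> return 2
      f(p=2) -> return 1  (same call as traced above)
    -> return 3
    f(p=3) -> return 2  (same call as traced above)
  -> return 5
  f(p=4) -> return 3  (same call as traced above)
-> return 8

Final answer: 8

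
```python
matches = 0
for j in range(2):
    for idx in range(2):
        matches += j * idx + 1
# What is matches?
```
Trace:
  matches=0
  matches=1, j=0, idx=0
  matches=2, j=0, idx=1
  matches=3, j=1, idx=0
  matches=5, j=1, idx=1

Final answer: 5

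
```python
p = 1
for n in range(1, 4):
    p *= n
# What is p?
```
Trace:
  p=1
  p=1, n=1
  p=2, n=2
  p=6, n=3

Final answer: 6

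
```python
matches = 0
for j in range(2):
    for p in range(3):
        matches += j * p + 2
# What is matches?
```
Trace:
  matches=0
  matches=2, j=0, p=0
  matches=4, j=0, p=1
  matches=6, j=0, p=2
  matches=8, j=1, p=0
  matches=11, j=1, p=1
  matches=15, j=1, p=2

Final answer: 15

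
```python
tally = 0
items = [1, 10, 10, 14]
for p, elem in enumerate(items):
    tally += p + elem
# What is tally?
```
Trace:
  tally=0
  tally=1, p=0, elem=1
  tally=12, p=1, elem=10
  tally=24, p=2, elem=10
  tally=41, p=3, elem=14

Final answer: 41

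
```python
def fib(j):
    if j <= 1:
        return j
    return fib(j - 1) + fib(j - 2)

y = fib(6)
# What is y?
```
Call trace (a repeated sub-call is expanded the first time; later identical calls just restate its return value):
fib(j=6)
  fib(j=5)
    fib(j=4)
      fib(j=3)
        fib(j=2)
          fib(j=1)
          -> return 1
          fib(j=0)
          -> return 0
        -> return 1
        fib(j=1)
        -> return 1
      -> return 2
      fib(j=2) -> return 1  (same call as traced above)
    -> return 3
    fib(j=3) -> return 2  (same call as traced above)
  -> return 5
  fib(j=4) -> return 3  (same call as traced above)
-> return 8

Final answer: 8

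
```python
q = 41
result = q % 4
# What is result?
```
Trace:
  q=41
  q=41, result=1

Final answer: 1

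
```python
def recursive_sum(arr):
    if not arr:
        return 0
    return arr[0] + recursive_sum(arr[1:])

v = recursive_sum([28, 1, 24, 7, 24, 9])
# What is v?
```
Call trace:
recursive_sum(arr=[28, 1, 24, 7, 24, 9])
  recursive_sum(arr=[1, 24, 7, 24, 9])
    recursive_sum(arr=[24, 7, 24, 9])
      recursive_sum(arr=[7, 24, 9])
        recursive_sum(arr=[24, 9])
          recursive_sum(arr=[9])
            recursive_sum(arr=[])
            -> return 0
          -> return 9
        -> return 33
      -> return 40
    -> return 64
  -> return 65
-> return 93

Final answer: 93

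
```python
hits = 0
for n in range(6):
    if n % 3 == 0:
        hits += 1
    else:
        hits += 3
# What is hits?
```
Trace:
  hits=0
  hits=1, n=0
  hits=4, n=1
  hits=7, n=2
  hits=8, n=3
  hits=11, n=4
  hits=14, n=5

Final answer: 14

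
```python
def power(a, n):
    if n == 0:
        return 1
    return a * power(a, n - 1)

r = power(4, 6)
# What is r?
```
Call trace:
power(a=4, n=6)
  power(a=4, n=5)
    power(a=4, n=4)
      power(a=4, n=3)
        power(a=4, n=2)
          power(a=4, n=1)
            power(a=4, n=0)
            -> return 1
          -> return 4
        -> return 16
      -> return 64
    -> return 256
  -> return 1024
-> return 4096

Final answer: 4096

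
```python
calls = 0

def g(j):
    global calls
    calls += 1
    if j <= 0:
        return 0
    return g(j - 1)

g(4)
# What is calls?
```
Call trace:
g(j=4)
  g(j=3)
    g(j=2)
      g(j=1)
        g(j=0)
        -> return 0
      -> return 0
    -> return 0
  -> return 0
-> return 0

calls is incremented once per call. g is entered once for each j = 4, 3, 2, 1, 0 (the j <= 0 call returns without recursing), i.e. 4 + 1 calls.
calls = 5

Final answer: 5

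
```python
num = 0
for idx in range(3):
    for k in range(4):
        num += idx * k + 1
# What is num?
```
Trace:
  num=0
  num=1, idx=0, k=0
  num=2, idx=0, k=1
  num=3, idx=0, k=2
  num=4, idx=0, k=3
  num=5, idx=1, k=0
  num=7, idx=1, k=1
  num=10, idx=1, k=2
  num=14, idx=1, k=3
  num=15, idx=2, k=0
  num=18, idx=2, k=1
  num=23, idx=2, k=2
  num=30, idx=2, k=3

Final answer: 30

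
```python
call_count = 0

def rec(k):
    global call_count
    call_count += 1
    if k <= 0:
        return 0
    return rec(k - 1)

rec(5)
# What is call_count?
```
Call trace:
rec(k=5)
  rec(k=4)
    rec(k=3)
      rec(k=2)
        rec(k=1)
          rec(k=0)
          -> return 0
        -> return 0
      -> return 0
    -> return 0
  -> return 0
-> return 0

call_count is incremented once per call. rec is entered once for each k = 5, 4, 3, 2, 1, 0 (the k <= 0 call returns without recursing), i.e. 5 + 1 calls.
call_count = 6

Final answer: 6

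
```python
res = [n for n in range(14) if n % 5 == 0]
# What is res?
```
Trace:
  n=0
  n=1
  n=2
  n=3
  n=4
  n=5
  n=6
  n=7
  n=8
  n=9
  n=10
  n=11
  n=12
  n=13
  res=[0, 5, 10]

Final answer: [0, 5, 10]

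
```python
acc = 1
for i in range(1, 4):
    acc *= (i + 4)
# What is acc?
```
Trace:
  acc=1
  acc=5, i=1
  acc=30, i=2
  acc=210, i=3

Final answer: 210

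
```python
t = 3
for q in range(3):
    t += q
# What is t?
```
Trace:
  t=3
  t=3, q=0
  t=4, q=1
  t=6, q=2

Final answer: 6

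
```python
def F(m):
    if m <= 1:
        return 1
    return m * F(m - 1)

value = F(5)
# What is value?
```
Call trace:
F(m=5)
  F(m=4)
    F(m=3)
      F(m=2)
        F(m=1)
        -> return 1
      -> return 2
    -> return 6
  -> return 24
-> return 120

Final answer: 120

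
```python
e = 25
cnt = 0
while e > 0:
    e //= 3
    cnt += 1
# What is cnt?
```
Trace:
  e=25
  e=25, cnt=0
  e=8, cnt=1
  e=2, cnt=2
  e=0, cnt=3

Final answer: 3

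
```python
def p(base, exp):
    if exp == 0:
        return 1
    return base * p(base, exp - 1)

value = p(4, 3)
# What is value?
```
Call trace:
p(base=4, exp=3)
  p(base=4, exp=2)
    p(base=4, exp=1)
      p(base=4, exp=0)
      -> return 1
    -> return 4
  -> return 16
-> return 64

Final answer: 64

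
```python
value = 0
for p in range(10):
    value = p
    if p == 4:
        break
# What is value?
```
Trace:
  value=0
  value=0, p=0
  value=1, p=1
  value=2, p=2
  value=3, p=3
  value=4, p=4

Final answer: 4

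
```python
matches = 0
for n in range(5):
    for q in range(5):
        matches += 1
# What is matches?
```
Trace:
  matches=0
  matches=1, n=0, q=0
  matches=2, n=0, q=1
  matches=3, n=0, q=2
  matches=4, n=0, q=3
  matches=5, n=0, q=4
  matches=6, n=1, q=0
  matches=7, n=1, q=1
  matches=8, n=1, q=2
  matches=9, n=1, q=3
  matches=10, n=1, q=4
  matches=11, n=2, q=0
  matches=12, n=2, q=1
  matches=13, n=2, q=2
  matches=14, n=2, q=3
  matches=15, n=2, q=4
  matches=16, n=3, q=0
  matches=17, n=3, q=1
  matches=18, n=3, q=2
  matches=19, n=3, q=3
  matches=20, n=3, q=4
  matches=21, n=4, q=0
  matches=22, n=4, q=1
  matches=23, n=4, q=2
  matches=24, n=4, q=3
  matches=25, n=4, q=4

Final answer: 25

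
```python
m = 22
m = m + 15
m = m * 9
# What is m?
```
Trace:
  m=22
  m=37
  m=333

Final answer: 333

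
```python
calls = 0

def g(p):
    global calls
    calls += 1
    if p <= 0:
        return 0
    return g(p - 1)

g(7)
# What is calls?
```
Call trace:
g(p=7)
  g(p=6)
    g(p=5)
      g(p=4)
        g(p=3)
          g(p=2)
            g(p=1)
              g(p=0)
              -> return 0
            -> return 0
          -> return 0
        -> return 0
      -> return 0
    -> return 0
  -> return 0
-> return 0

calls is incremented once per call. g is entered once for each p = 7, 6, 5, 4, 3, 2, 1, 0 (the p <= 0 call returns without recursing), i.e. 7 + 1 calls.
calls = 8

Final answer: 8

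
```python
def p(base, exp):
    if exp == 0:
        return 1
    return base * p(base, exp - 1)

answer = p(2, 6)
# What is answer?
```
Call trace:
p(base=2, exp=6)
  p(base=2, exp=5)
    p(base=2, exp=4)
      p(base=2, exp=3)
        p(base=2, exp=2)
          p(base=2, exp=1)
            p(base=2, exp=0)
            -> return 1
          -> return 2
        -> return 4
      -> return 8
    -> return 16
  -> return 32
-> return 64

Final answer: 64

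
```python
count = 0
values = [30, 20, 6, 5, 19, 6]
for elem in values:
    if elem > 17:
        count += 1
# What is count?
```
Trace:
  count=0
  count=1, elem=30
  count=2, elem=20
  count=2, elem=6
  count=2, elem=5
  count=3, elem=19
  count=3, elem=6

Final answer: 3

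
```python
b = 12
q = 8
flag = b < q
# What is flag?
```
Trace:
  b=12
  b=12, q=8
  b=12, q=8, flag=False

Final answer: False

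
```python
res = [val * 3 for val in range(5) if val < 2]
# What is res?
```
Trace:
  val=0
  val=1
  val=2
  val=3
  val=4
  res=[0, 3]

Final answer: [0, 3]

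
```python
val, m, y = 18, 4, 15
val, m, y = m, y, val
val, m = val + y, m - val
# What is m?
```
Trace:
  val=18, m=4, y=15
  val=4, m=15, y=18
  val=22, m=11, y=18

Final answer: 11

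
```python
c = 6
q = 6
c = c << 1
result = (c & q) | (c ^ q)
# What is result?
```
Trace:
  c=6
  c=6, q=6
  c=12, q=6
  c=12, q=6, result=14

Final answer: 14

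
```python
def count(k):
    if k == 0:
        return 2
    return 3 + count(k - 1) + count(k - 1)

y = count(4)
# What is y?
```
Call trace (a repeated sub-call is expanded the first time; later identical calls just restate its return value):
count(k=4)
  count(k=3)
    count(k=2)
      count(k=1)
        count(k=0)
        -> return 2
        count(k=0)
        -> return 2
      -> return 7
      count(k=1) -> return 7  (same call as traced above)
    -> return 17
    count(k=2) -> return 17  (same call as traced above)
  -> return 37
  count(k=3) -> return 37  (same call as traced above)
-> return 77

Final answer: 77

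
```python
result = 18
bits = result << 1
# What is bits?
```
Trace:
  result=18
  result=18, bits=36

Final answer: 36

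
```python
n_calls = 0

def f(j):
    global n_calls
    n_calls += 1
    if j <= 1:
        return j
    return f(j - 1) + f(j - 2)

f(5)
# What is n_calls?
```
Call trace (a repeated sub-call is expanded the first time; later identical calls just restate its return value):
f(j=5)
  f(j=4)
    f(j=3)
      f(j=2)
        f(j=1)
        -> return 1
        f(j=0)
        -> return 0
      -> return 1
      f(j=1)
      -> return 1
    -> return 2
    f(j=2) -> return 1  (same call as traced above)
  -> return 3
  f(j=3) -> return 2  (same call as traced above)
-> return 5

n_calls is incremented once per call, so count the calls in each subtree. Let C(j) = number of calls made by f(j).
C(0) = C(1) = 1 (base case, no recursion); C(j) = 1 + C(j - 1) + C(j - 2) otherwise.
C(2) = 1 + C(1) + C(0) = 1 + 1 + 1 = 3
C(3) = 1 + C(2) + C(1) = 1 + 3 + 1 = 5
C(4) = 1 + C(3) + C(2) = 1 + 5 + 3 = 9
C(5) = 1 + C(4) + C(3) = 1 + 9 + 5 = 15
n_calls = C(5) = 15

Final answer: 15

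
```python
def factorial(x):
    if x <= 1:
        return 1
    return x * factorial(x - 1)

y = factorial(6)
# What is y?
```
Call trace:
factorial(x=6)
  factorial(x=5)
    factorial(x=4)
      factorial(x=3)
        factorial(x=2)
          factorial(x=1)
          -> return 1
        -> return 2
      -> return 6
    -> return 24
  -> return 120
-> return 720

Final answer: 720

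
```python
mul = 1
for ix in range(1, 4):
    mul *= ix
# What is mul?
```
Trace:
  mul=1
  mul=1, ix=1
  mul=2, ix=2
  mul=6, ix=3

Final answer: 6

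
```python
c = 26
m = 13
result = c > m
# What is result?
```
Trace:
  c=26
  c=26, m=13
  c=26, m=13, result=True

Final answer: True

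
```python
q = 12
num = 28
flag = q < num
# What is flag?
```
Trace:
  q=12
  q=12, num=28
  q=12, num=28, flag=True

Final answer: True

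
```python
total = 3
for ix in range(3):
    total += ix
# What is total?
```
Trace:
  total=3
  total=3, ix=0
  total=4, ix=1
  total=6, ix=2

Final answer: 6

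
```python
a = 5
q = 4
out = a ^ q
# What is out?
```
Trace:
  a=5
  a=5, q=4
  a=5, q=4, out=1

Final answer: 1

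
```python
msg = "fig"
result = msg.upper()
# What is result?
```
Trace:
  msg='fig'
  msg='fig', result='FIG'

Final answer: 'FIG'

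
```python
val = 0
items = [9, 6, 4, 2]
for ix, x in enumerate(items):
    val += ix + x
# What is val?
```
Trace:
  val=0
  val=9, ix=0, x=9
  val=16, ix=1, x=6
  val=22, ix=2, x=4
  val=27, ix=3, x=2

Final answer: 27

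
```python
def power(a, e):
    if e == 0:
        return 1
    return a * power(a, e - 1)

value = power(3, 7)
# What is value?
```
Call trace:
power(a=3, e=7)
  power(a=3, e=6)
    power(a=3, e=5)
      power(a=3, e=4)
        power(a=3, e=3)
          power(a=3, e=2)
            power(a=3, e=1)
              power(a=3, e=0)
              -> return 1
            -> return 3
          -> return 9
        -> return 27
      -> return 81
    -> return 243
  -> return 729
-> return 2187

Final answer: 2187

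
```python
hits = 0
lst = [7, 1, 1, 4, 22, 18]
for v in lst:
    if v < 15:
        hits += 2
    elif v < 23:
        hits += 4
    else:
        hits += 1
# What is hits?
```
Trace:
  hits=0
  hits=2, v=7
  hits=4, v=1
  hits=6, v=1
  hits=8, v=4
  hits=12, v=22
  hits=16, v=18

Final answer: 16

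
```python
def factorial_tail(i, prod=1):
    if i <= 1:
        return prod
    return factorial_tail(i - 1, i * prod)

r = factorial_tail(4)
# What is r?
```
Call trace:
factorial_tail(i=4, prod=1)
  factorial_tail(i=3, prod=4)
    factorial_tail(i=2, prod=12)
      factorial_tail(i=1, prod=24)
      -> return 24
    -> return 24
  -> return 24
-> return 24

Final answer: 24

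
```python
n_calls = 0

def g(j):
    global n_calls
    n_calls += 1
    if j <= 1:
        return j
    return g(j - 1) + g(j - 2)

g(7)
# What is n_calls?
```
Call trace (a repeated sub-call is expanded the first time; later identical calls just restate its return value):
g(j=7)
  g(j=6)
    g(j=5)
      g(j=4)
        g(j=3)
          g(j=2)
            g(j=1)
            -> return 1
            g(j=0)
            -> return 0
          -> return 1
          g(j=1)
          -> return 1
        -> return 2
        g(j=2) -> return 1  (same call as traced above)
      -> return 3
      g(j=3) -> return 2  (same call as traced above)
    -> return 5
    g(j=4) -> return 3  (same call as traced above)
  -> return 8
  g(j=5) -> return 5  (same call as traced above)
-> return 13

n_calls is incremented once per call, so count the calls in each subtree. Let C(j) = number of calls made by g(j).
C(0) = C(1) = 1 (base case, no recursion); C(j) = 1 + C(j - 1) + C(j - 2) otherwise.
C(2) = 1 + C(1) + C(0) = 1 + 1 + 1 = 3
C(3) = 1 + C(2) + C(1) = 1 + 3 + 1 = 5
C(4) = 1 + C(3) + C(2) = 1 + 5 + 3 = 9
C(5) = 1 + C(4) + C(3) = 1 + 9 + 5 = 15
C(6) = 1 + C(5) + C(4) = 1 + 15 + 9 = 25
C(7) = 1 + C(6) + C(5) = 1 + 25 + 15 = 41
n_calls = C(7) = 41

Final answer: 41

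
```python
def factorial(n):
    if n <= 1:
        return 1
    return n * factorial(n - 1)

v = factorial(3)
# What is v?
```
Call trace:
factorial(n=3)
  factorial(n=2)
    factorial(n=1)
    -> return 1
  -> return 2
-> return 6

Final answer: 6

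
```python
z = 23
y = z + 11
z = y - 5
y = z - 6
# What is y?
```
Trace:
  z=23
  z=23, y=34
  z=29, y=34
  z=29, y=23

Final answer: 23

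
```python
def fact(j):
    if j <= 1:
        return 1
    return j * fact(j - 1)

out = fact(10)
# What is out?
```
Call trace:
fact(j=10)
  fact(j=9)
    fact(j=8)
      fact(j=7)
        fact(j=6)
          fact(j=5)
            fact(j=4)
              fact(j=3)
                fact(j=2)
                  fact(j=1)
                  -> return 1
                -> return 2
              -> return 6
            -> return 24
          -> return 120
        -> return 720
      -> return 5040
    -> return 40320
  -> return 362880
-> return 3628800

Final answer: 3628800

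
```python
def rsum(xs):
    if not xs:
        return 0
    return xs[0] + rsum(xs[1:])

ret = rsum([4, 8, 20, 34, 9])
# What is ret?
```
Call trace:
rsum(xs=[4, 8, 20, 34, 9])
  rsum(xs=[8, 20, 34, 9])
    rsum(xs=[20, 34, 9])
      rsum(xs=[34, 9])
        rsum(xs=[9])
          rsum(xs=[])
          -> return 0
        -> return 9
      -> return 43
    -> return 63
  -> return 71
-> return 75

Final answer: 75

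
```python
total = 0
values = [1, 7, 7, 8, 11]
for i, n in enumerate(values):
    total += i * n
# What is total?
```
Trace:
  total=0
  total=0, i=0, n=1
  total=7, i=1, n=7
  total=21, i=2, n=7
  total=45, i=3, n=8
  total=89, i=4, n=11

Final answer: 89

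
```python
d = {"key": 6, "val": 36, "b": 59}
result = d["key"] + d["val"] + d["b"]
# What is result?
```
Trace:
  d={'key': 6, 'val': 36, 'b': 59}
  d={'key': 6, 'val': 36, 'b': 59}, result=101

Final answer: 101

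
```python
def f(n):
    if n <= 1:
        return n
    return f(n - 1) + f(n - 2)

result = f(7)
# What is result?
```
Call trace (a repeated sub-call is expanded the first time; later identical calls just restate its return value):
f(n=7)
  f(n=6)
    f(n=5)
      f(n=4)
        f(n=3)
          f(n=2)
            f(n=1)
            -> return 1
            f(n=0)
            -> return 0
          -> return 1
          f(n=1)
          -> return 1
        -> return 2
        f(n=2) -> return 1  (same call as traced above)
      -> return 3
      f(n=3) -> return 2  (same call as traced above)
    -> return 5
    f(n=4) -> return 3  (same call as traced above)
  -> return 8
  f(n=5) -> return 5  (same call as traced above)
-> return 13

Final answer: 13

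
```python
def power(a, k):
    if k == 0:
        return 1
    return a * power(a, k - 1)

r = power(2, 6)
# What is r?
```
Call trace:
power(a=2, k=6)
  power(a=2, k=5)
    power(a=2, k=4)
      power(a=2, k=3)
        power(a=2, k=2)
          power(a=2, k=1)
            power(a=2, k=0)
            -> return 1
          -> return 2
        -> return 4
      -> return 8
    -> return 16
  -> return 32
-> return 64

Final answer: 64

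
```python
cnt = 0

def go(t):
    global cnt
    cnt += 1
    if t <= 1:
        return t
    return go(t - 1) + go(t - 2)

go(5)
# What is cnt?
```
Call trace (a repeated sub-call is expanded the first time; later identical calls just restate its return value):
go(t=5)
  go(t=4)
    go(t=3)
      go(t=2)
        go(t=1)
        -> return 1
        go(t=0)
        -> return 0
      -> return 1
      go(t=1)
      -> return 1
    -> return 2
    go(t=2) -> return 1  (same call as traced above)
  -> return 3
  go(t=3) -> return 2  (same call as traced above)
-> return 5

cnt is incremented once per call, so count the calls in each subtree. Let C(t) = number of calls made by go(t).
C(0) = C(1) = 1 (base case, no recursion); C(t) = 1 + C(t - 1) + C(t - 2) otherwise.
C(2) = 1 + C(1) + C(0) = 1 + 1 + 1 = 3
C(3) = 1 + C(2) + C(1) = 1 + 3 + 1 = 5
C(4) = 1 + C(3) + C(2) = 1 + 5 + 3 = 9
C(5) = 1 + C(4) + C(3) = 1 + 9 + 5 = 15
cnt = C(5) = 15

Final answer: 15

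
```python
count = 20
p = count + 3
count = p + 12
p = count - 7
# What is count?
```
Trace:
  count=20
  count=20, p=23
  count=35, p=23
  count=35, p=28

Final answer: 35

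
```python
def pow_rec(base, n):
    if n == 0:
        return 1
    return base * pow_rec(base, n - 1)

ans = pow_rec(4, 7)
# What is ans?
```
Call trace:
pow_rec(base=4, n=7)
  pow_rec(base=4, n=6)
    pow_rec(base=4, n=5)
      pow_rec(base=4, n=4)
        pow_rec(base=4, n=3)
          pow_rec(base=4, n=2)
            pow_rec(base=4, n=1)
              pow_rec(base=4, n=0)
              -> return 1
            -> return 4
          -> return 16
        -> return 64
      -> return 256
    -> return 1024
  -> return 4096
-> return 16384

Final answer: 16384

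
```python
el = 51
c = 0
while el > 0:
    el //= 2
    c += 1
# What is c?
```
Trace:
  el=51
  el=51, c=0
  el=25, c=1
  el=12, c=2
  el=6, c=3
  el=3, c=4
  el=1, c=5
  el=0, c=6

Final answer: 6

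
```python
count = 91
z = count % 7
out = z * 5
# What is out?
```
Trace:
  count=91
  count=91, z=0
  count=91, z=0, out=0

Final answer: 0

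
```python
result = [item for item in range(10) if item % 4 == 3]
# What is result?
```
Trace:
  item=0
  item=1
  item=2
  item=3
  item=4
  item=5
  item=6
  item=7
  item=8
  item=9
  result=[3, 7]

Final answer: [3, 7]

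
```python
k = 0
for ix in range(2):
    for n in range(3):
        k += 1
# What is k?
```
Trace:
  k=0
  k=1, ix=0, n=0
  k=2, ix=0, n=1
  k=3, ix=0, n=2
  k=4, ix=1, n=0
  k=5, ix=1, n=1
  k=6, ix=1, n=2

Final answer: 6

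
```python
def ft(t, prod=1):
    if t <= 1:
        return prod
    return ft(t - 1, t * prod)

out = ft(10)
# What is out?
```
Call trace:
ft(t=10, prod=1)
  ft(t=9, prod=10)
    ft(t=8, prod=90)
      ft(t=7, prod=720)
        ft(t=6, prod=5040)
          ft(t=5, prod=30240)
            ft(t=4, prod=151200)
              ft(t=3, prod=604800)
                ft(t=2, prod=1814400)
                  ft(t=1, prod=3628800)
                  -> return 3628800
                -> return 3628800
              -> return 3628800
            -> return 3628800
          -> return 3628800
        -> return 3628800
      -> return 3628800
    -> return 3628800
  -> return 3628800
-> return 3628800

Final answer: 3628800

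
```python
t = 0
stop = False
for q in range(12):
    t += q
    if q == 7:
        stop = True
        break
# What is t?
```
Trace:
  t=0
  t=0, stop=False
  t=0, stop=False, q=0
  t=1, stop=False, q=1
  t=3, stop=False, q=2
  t=6, stop=False, q=3
  t=10, stop=False, q=4
  t=15, stop=False, q=5
  t=21, stop=False, q=6
  t=28, stop=True, q=7

Final answer: 28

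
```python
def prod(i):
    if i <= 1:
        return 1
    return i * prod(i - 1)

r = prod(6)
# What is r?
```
Call trace:
prod(i=6)
  prod(i=5)
    prod(i=4)
      prod(i=3)
        prod(i=2)
          prod(i=1)
          -> return 1
        -> return 2
      -> return 6
    -> return 24
  -> return 120
-> return 720

Final answer: 720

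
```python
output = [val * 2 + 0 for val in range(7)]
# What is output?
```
Trace:
  val=0
  val=1
  val=2
  val=3
  val=4
  val=5
  val=6
  output=[0, 2, 4, 6, 8, 10, 12]

Final answer: [0, 2, 4, 6, 8, 10, 12]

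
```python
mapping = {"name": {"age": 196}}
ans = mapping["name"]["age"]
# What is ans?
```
Trace:
  mapping={'name': {'age': 196}}
  mapping={'name': {'age': 196}}, ans=196

Final answer: 196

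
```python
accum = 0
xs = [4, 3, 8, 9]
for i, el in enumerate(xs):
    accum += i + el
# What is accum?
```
Trace:
  accum=0
  accum=4, i=0, el=4
  accum=8, i=1, el=3
  accum=18, i=2, el=8
  accum=30, i=3, el=9

Final answer: 30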